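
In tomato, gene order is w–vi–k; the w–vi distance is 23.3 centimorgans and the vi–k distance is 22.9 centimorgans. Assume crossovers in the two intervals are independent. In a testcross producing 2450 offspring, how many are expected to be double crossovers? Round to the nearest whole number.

131

Map distances give recombination frequencies of 0.233 and 0.229 for the two intervals.
With no interference, expected double-crossover frequency = 0.233 × 0.229 = 0.05336.
Expected number = 0.05336 × 2450 = 130.72 ≈ 131.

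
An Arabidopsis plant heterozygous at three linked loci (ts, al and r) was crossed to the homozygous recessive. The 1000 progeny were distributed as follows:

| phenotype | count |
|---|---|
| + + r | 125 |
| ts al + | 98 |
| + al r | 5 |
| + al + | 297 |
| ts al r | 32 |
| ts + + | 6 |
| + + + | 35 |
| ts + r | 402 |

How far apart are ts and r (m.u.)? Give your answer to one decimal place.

The two most frequent reciprocal classes, ts + r and + al +, are the parental types, so the F1 was ts + r / + al +.
The two rarest classes, ts + + and + al r, are the double crossovers. Comparing them with the parentals, only the r allele has switched, so r is the middle locus and the order is al – r – ts.
Crossovers in the r–ts interval produce the single-crossover classes + + r and ts al + (125 + 98 = 223) plus the double crossovers (11).
RF(r–ts) = (223 + 11) / 1000 = 234/1000 = 0.2340 → 23.4 m.u.

23.4 m.u.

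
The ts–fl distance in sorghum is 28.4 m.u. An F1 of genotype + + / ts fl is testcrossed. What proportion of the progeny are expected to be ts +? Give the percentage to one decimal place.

A map distance of 28.4 m.u. corresponds to a recombination frequency of 0.284.
The F1 is + + / ts fl, so ts + is a recombinant gamete class with expected frequency r/2 = 0.284/2 = 0.1420.
That is 0.1420 = 14.2% of the progeny.

14.2%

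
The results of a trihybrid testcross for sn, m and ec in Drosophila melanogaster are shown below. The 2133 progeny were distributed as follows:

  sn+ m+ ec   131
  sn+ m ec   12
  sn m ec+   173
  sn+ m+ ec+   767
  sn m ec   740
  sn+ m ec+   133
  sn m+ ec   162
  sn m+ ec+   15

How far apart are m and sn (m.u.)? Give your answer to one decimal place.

15.1 m.u.

The two most frequent reciprocal classes, sn+ m+ ec+ and sn m ec, are the parental types, so the F1 was sn+ m+ ec+ / sn m ec.
The two rarest classes, sn m+ ec+ and sn+ m ec, are the double crossovers. Comparing them with the parentals, only the sn allele has switched, so sn is the middle locus and the order is m – sn – ec.
Crossovers in the m–sn interval produce the single-crossover classes sn+ m ec+ and sn m+ ec (133 + 162 = 295) plus the double crossovers (27).
RF(m–sn) = (295 + 27) / 2133 = 322/2133 = 0.1510 → 15.1 m.u.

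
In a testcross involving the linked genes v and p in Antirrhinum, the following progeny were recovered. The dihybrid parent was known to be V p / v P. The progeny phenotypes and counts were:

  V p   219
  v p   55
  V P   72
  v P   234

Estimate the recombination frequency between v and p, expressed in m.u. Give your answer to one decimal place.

The recombinant classes are V P and v p: 72 + 55 = 127.
Recombination frequency = 127/580 = 0.2190 ≈ 21.9%, i.e. 21.9 m.u.

21.9 m.u.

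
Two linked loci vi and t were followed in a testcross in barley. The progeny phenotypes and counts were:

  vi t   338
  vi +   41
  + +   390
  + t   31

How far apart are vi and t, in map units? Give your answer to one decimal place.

9.0 map units

The two most frequent classes, + + (390) and vi t (338), are the parental types, so the F1 was + + / vi t.
The recombinant classes are + t and vi +: 31 + 41 = 72.
Recombination frequency = 72/800 = 0.0900 ≈ 9.0%, i.e. 9.0 map units.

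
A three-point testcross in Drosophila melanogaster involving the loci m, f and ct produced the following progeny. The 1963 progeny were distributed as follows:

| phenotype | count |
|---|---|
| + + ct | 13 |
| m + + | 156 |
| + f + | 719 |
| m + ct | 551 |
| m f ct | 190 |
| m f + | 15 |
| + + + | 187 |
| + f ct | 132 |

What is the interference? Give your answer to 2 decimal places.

0.57

The two most frequent reciprocal classes, + f + and m + ct, are the parental types, so the F1 was + f + / m + ct.
The two rarest classes, m f + and + + ct, are the double crossovers. Comparing them with the parentals, only the m allele has switched, so m is the middle locus and the order is f – m – ct.
f–m: (377 + 28)/1963 = 0.2063; m–ct: (288 + 28)/1963 = 0.1610.
Expected DCO frequency = 0.2063 × 0.1610 ≈ 0.03321; observed = 28/1963 ≈ 0.01426.
Coefficient of coincidence = 0.01426/0.03321 ≈ 0.43; interference = 1 − 0.43 = 0.57.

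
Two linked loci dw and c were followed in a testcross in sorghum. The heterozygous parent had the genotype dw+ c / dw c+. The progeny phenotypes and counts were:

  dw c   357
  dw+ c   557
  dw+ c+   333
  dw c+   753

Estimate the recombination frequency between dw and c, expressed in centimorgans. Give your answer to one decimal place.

The recombinant classes are dw+ c+ and dw c: 333 + 357 = 690.
Recombination frequency = 690/2000 = 0.3450 ≈ 34.5%, i.e. 34.5 centimorgans.

34.5 centimorgans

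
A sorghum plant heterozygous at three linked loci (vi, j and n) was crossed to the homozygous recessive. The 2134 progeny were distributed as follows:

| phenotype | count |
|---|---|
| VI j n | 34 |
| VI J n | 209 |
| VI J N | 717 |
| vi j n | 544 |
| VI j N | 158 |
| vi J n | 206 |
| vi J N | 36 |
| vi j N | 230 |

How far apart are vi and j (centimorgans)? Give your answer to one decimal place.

20.3 centimorgans

The two most frequent reciprocal classes, vi j n and VI J N, are the parental types, so the F1 was vi j n / VI J N.
The two rarest classes, VI j n and vi J N, are the double crossovers. Comparing them with the parentals, only the vi allele has switched, so vi is the middle locus and the order is n – vi – j.
Crossovers in the vi–j interval produce the single-crossover classes vi J n and VI j N (206 + 158 = 364) plus the double crossovers (70).
RF(vi–j) = (364 + 70) / 2134 = 434/2134 = 0.2034 → 20.3 centimorgans.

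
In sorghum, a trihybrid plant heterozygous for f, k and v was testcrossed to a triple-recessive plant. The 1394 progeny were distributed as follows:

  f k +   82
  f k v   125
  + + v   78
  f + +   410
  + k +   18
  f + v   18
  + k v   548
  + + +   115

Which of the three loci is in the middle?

The two most frequent reciprocal classes, f + + and + k v, are the parental types, so the F1 was f + + / + k v.
The two rarest classes, f + v and + k +, are the double crossovers. Comparing them with the parentals, only the v allele has switched, so v is the middle locus and the order is f – v – k.

v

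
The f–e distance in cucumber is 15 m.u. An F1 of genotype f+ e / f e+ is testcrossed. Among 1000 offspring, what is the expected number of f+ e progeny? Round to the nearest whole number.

A map distance of 15 m.u. corresponds to a recombination frequency of 0.150.
The F1 is f+ e / f e+, so f+ e is a parental gamete class with expected frequency (1 − r)/2 = 0.850/2 = 0.4250.
Expected number = 0.4250 × 1000 = 425.00 ≈ 425.

425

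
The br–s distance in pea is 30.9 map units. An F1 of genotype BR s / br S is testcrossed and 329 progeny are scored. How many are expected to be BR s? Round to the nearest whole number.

A map distance of 30.9 map units corresponds to a recombination frequency of 0.309.
The F1 is BR s / br S, so BR s is a parental gamete class with expected frequency (1 − r)/2 = 0.691/2 = 0.3455.
Expected number = 0.3455 × 329 = 113.67 ≈ 114.

114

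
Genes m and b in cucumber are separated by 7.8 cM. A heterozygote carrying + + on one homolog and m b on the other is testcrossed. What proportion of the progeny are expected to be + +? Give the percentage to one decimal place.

A map distance of 7.8 cM corresponds to a recombination frequency of 0.078.
The F1 is + + / m b, so + + is a parental gamete class with expected frequency (1 − r)/2 = 0.922/2 = 0.4610.
That is 0.4610 = 46.1% of the progeny.

46.1%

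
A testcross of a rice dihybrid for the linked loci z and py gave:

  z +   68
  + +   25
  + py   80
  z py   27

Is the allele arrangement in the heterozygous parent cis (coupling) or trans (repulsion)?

The two most frequent classes are + py (80) and z + (68); these are the parental (non-recombinant) types.
So the F1 carried + py on one chromosome and z + on the other — the recessive alleles are on opposite chromosomes (trans / repulsion).

trans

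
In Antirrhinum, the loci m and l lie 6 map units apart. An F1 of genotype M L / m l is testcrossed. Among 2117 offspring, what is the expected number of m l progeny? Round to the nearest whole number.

995

A map distance of 6 map units corresponds to a recombination frequency of 0.060.
The F1 is M L / m l, so m l is a parental gamete class with expected frequency (1 − r)/2 = 0.940/2 = 0.4700.
Expected number = 0.4700 × 2117 = 994.99 ≈ 995.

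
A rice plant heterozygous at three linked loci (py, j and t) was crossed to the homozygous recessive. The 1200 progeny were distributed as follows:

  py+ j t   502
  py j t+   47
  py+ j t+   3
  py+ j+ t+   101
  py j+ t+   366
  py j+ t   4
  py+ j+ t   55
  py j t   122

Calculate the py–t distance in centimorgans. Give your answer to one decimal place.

The two most frequent reciprocal classes, py j+ t+ and py+ j t, are the parental types, so the F1 was py j+ t+ / py+ j t.
The two rarest classes, py j+ t and py+ j t+, are the double crossovers. Comparing them with the parentals, only the t allele has switched, so t is the middle locus and the order is j – t – py.
Crossovers in the t–py interval produce the single-crossover classes py+ j+ t+ and py j t (101 + 122 = 223) plus the double crossovers (7).
RF(t–py) = (223 + 7) / 1200 = 230/1200 = 0.1917 → 19.2 centimorgans.

19.2 centimorgans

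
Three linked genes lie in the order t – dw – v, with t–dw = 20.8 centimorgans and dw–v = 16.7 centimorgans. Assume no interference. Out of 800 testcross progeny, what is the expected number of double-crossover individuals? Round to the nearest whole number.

Map distances give recombination frequencies of 0.208 and 0.167 for the two intervals.
With no interference, expected double-crossover frequency = 0.208 × 0.167 = 0.03474.
Expected number = 0.03474 × 800 = 27.79 ≈ 28.

28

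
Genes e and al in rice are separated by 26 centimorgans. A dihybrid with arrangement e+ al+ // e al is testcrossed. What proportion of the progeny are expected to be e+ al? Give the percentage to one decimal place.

13.0%

A map distance of 26 centimorgans corresponds to a recombination frequency of 0.260.
The F1 is e+ al+ / e al, so e+ al is a recombinant gamete class with expected frequency r/2 = 0.260/2 = 0.1300.
That is 0.1300 = 13.0% of the progeny.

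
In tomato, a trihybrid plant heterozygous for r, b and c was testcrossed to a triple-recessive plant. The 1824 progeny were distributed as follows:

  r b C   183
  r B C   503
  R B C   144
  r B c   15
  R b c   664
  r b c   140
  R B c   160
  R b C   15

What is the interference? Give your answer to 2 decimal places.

The two most frequent reciprocal classes, r B C and R b c, are the parental types, so the F1 was r B C / R b c.
The two rarest classes, r B c and R b C, are the double crossovers. Comparing them with the parentals, only the c allele has switched, so c is the middle locus and the order is r – c – b.
r–c: (284 + 30)/1824 = 0.1721; c–b: (343 + 30)/1824 = 0.2045.
Expected DCO frequency = 0.1721 × 0.2045 ≈ 0.03519; observed = 30/1824 ≈ 0.01645.
Coefficient of coincidence = 0.01645/0.03519 ≈ 0.47; interference = 1 − 0.47 = 0.53.

0.53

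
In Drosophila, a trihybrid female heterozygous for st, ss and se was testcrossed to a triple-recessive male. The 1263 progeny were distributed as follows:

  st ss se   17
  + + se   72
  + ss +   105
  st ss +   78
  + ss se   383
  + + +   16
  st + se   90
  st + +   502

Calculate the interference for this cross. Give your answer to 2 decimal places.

The two most frequent reciprocal classes, st + + and + ss se, are the parental types, so the F1 was st + + / + ss se.
The two rarest classes, + + + and st ss se, are the double crossovers. Comparing them with the parentals, only the st allele has switched, so st is the middle locus and the order is ss – st – se.
ss–st: (150 + 33)/1263 = 0.1449; st–se: (195 + 33)/1263 = 0.1805.
Expected DCO frequency = 0.1449 × 0.1805 ≈ 0.02615; observed = 33/1263 ≈ 0.02613.
Coefficient of coincidence = 0.02613/0.02615 ≈ 1.00; interference = 1 − 1.00 = 0.00.

0.00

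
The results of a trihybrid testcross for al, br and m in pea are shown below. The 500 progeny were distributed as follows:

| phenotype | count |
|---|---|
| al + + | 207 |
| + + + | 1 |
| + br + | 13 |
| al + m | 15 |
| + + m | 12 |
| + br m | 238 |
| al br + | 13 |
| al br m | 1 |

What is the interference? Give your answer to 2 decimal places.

-0.23

The two most frequent reciprocal classes, + br m and al + +, are the parental types, so the F1 was + br m / al + +.
The two rarest classes, al br m and + + +, are the double crossovers. Comparing them with the parentals, only the al allele has switched, so al is the middle locus and the order is m – al – br.
m–al: (28 + 2)/500 = 0.0600; al–br: (25 + 2)/500 = 0.0540.
Expected DCO frequency = 0.0600 × 0.0540 ≈ 0.00324; observed = 2/500 ≈ 0.00400.
Coefficient of coincidence = 0.00400/0.00324 ≈ 1.23; interference = 1 − 1.23 = -0.23.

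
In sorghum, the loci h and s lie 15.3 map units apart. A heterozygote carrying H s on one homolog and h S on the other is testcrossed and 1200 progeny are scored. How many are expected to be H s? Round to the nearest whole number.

A map distance of 15.3 map units corresponds to a recombination frequency of 0.153.
The F1 is H s / h S, so H s is a parental gamete class with expected frequency (1 − r)/2 = 0.847/2 = 0.4235.
Expected number = 0.4235 × 1200 = 508.20 ≈ 508.

508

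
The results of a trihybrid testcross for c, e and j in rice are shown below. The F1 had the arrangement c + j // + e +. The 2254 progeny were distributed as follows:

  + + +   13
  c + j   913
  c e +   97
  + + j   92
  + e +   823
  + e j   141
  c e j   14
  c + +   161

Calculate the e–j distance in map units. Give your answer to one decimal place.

The two rarest classes, c e j and + + +, are the double crossovers. Comparing them with the parentals, only the e allele has switched, so e is the middle locus and the order is j – e – c.
Crossovers in the j–e interval produce the single-crossover classes c + + and + e j (161 + 141 = 302) plus the double crossovers (27).
RF(j–e) = (302 + 27) / 2254 = 329/2254 = 0.1460 → 14.6 map units.

14.6 map units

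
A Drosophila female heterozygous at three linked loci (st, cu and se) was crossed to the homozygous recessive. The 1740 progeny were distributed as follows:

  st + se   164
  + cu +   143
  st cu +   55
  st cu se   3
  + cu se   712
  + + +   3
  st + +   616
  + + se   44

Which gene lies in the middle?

st

The two most frequent reciprocal classes, st + + and + cu se, are the parental types, so the F1 was st + + / + cu se.
The two rarest classes, + + + and st cu se, are the double crossovers. Comparing them with the parentals, only the st allele has switched, so st is the middle locus and the order is se – st – cu.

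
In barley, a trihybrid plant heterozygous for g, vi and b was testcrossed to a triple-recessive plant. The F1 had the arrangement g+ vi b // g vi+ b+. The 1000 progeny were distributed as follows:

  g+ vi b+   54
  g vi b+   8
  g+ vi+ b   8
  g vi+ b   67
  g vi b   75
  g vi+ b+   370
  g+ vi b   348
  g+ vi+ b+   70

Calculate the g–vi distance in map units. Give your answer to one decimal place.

The two rarest classes, g+ vi+ b and g vi b+, are the double crossovers. Comparing them with the parentals, only the vi allele has switched, so vi is the middle locus and the order is g – vi – b.
Crossovers in the g–vi interval produce the single-crossover classes g vi b and g+ vi+ b+ (75 + 70 = 145) plus the double crossovers (16).
RF(g–vi) = (145 + 16) / 1000 = 161/1000 = 0.1610 → 16.1 map units.

16.1 map units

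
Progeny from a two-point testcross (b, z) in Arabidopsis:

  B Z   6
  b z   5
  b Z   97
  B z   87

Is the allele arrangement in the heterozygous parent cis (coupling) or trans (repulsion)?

The two most frequent classes are B z (87) and b Z (97); these are the parental (non-recombinant) types.
So the F1 carried B z on one chromosome and b Z on the other — the recessive alleles are on opposite chromosomes (trans / repulsion).

trans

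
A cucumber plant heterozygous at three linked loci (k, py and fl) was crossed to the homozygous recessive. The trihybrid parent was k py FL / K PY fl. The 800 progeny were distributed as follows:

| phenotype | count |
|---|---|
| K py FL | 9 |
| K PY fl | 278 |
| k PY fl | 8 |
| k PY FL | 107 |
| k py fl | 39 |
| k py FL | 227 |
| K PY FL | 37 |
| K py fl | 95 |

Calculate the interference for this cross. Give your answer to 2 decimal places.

0.33

The two rarest classes, K py FL and k PY fl, are the double crossovers. Comparing them with the parentals, only the k allele has switched, so k is the middle locus and the order is py – k – fl.
py–k: (202 + 17)/800 = 0.2737; k–fl: (76 + 17)/800 = 0.1163.
Expected DCO frequency = 0.2737 × 0.1163 ≈ 0.03183; observed = 17/800 ≈ 0.02125.
Coefficient of coincidence = 0.02125/0.03183 ≈ 0.67; interference = 1 − 0.67 = 0.33.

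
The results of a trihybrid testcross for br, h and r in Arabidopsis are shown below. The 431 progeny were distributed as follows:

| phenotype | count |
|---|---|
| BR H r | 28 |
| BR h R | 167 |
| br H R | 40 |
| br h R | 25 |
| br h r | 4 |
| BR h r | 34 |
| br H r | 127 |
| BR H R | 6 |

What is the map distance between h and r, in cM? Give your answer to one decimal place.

19.5 cM

The two most frequent reciprocal classes, BR h R and br H r, are the parental types, so the F1 was BR h R / br H r.
The two rarest classes, BR H R and br h r, are the double crossovers. Comparing them with the parentals, only the h allele has switched, so h is the middle locus and the order is r – h – br.
Crossovers in the r–h interval produce the single-crossover classes BR h r and br H R (34 + 40 = 74) plus the double crossovers (10).
RF(r–h) = (74 + 10) / 431 = 84/431 = 0.1949 → 19.5 cM.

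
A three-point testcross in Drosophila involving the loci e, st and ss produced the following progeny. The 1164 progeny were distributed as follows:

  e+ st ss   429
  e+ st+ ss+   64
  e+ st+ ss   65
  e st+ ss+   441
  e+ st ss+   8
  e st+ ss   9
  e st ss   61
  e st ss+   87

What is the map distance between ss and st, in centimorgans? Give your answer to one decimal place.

14.5 centimorgans

The two most frequent reciprocal classes, e st+ ss+ and e+ st ss, are the parental types, so the F1 was e st+ ss+ / e+ st ss.
The two rarest classes, e st+ ss and e+ st ss+, are the double crossovers. Comparing them with the parentals, only the ss allele has switched, so ss is the middle locus and the order is st – ss – e.
Crossovers in the st–ss interval produce the single-crossover classes e st ss+ and e+ st+ ss (87 + 65 = 152) plus the double crossovers (17).
RF(st–ss) = (152 + 17) / 1164 = 169/1164 = 0.1452 → 14.5 centimorgans.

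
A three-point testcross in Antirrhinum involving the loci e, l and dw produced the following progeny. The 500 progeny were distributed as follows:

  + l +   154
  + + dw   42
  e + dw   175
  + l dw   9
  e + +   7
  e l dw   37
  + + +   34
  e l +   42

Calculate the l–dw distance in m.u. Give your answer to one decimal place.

17.4 m.u.

The two most frequent reciprocal classes, + l + and e + dw, are the parental types, so the F1 was + l + / e + dw.
The two rarest classes, + l dw and e + +, are the double crossovers. Comparing them with the parentals, only the dw allele has switched, so dw is the middle locus and the order is l – dw – e.
Crossovers in the l–dw interval produce the single-crossover classes + + + and e l dw (34 + 37 = 71) plus the double crossovers (16).
RF(l–dw) = (71 + 16) / 500 = 87/500 = 0.1740 → 17.4 m.u.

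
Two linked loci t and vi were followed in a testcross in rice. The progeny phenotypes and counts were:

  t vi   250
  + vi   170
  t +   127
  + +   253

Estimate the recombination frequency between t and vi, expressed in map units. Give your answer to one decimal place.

37.1 map units

The two most frequent classes, + + (253) and t vi (250), are the parental types, so the F1 was + + / t vi.
The recombinant classes are + vi and t +: 170 + 127 = 297.
Recombination frequency = 297/800 = 0.3713 ≈ 37.1%, i.e. 37.1 map units.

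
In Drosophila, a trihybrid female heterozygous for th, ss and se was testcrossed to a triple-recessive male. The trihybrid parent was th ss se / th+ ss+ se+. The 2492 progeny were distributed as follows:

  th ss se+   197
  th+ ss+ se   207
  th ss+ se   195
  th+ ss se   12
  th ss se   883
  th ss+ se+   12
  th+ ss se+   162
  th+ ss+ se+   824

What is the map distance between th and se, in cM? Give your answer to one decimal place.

The two rarest classes, th+ ss se and th ss+ se+, are the double crossovers. Comparing them with the parentals, only the th allele has switched, so th is the middle locus and the order is ss – th – se.
Crossovers in the th–se interval produce the single-crossover classes th ss se+ and th+ ss+ se (197 + 207 = 404) plus the double crossovers (24).
RF(th–se) = (404 + 24) / 2492 = 428/2492 = 0.1717 → 17.2 cM.

17.2 cM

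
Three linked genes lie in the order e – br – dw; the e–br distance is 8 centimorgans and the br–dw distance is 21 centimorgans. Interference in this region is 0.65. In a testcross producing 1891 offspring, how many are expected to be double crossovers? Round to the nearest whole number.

Map distances give recombination frequencies of 0.080 and 0.210 for the two intervals.
With interference 0.65 (so coincidence = 0.35), expected double-crossover frequency = 0.080 × 0.210 × 0.35 = 0.00588.
Expected number = 0.00588 × 1891 = 11.12 ≈ 11.

11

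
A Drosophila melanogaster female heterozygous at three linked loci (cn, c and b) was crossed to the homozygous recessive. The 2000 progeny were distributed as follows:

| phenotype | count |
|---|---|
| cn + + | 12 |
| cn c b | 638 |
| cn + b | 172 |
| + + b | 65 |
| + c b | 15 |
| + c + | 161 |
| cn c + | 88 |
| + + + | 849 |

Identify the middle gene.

cn

The two most frequent reciprocal classes, cn c b and + + +, are the parental types, so the F1 was cn c b / + + +.
The two rarest classes, + c b and cn + +, are the double crossovers. Comparing them with the parentals, only the cn allele has switched, so cn is the middle locus and the order is c – cn – b.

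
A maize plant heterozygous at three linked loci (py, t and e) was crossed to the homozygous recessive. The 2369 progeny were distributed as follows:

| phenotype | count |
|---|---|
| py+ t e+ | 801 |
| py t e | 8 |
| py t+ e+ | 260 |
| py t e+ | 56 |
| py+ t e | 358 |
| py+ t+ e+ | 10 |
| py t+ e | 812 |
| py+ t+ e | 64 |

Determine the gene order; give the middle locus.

The two most frequent reciprocal classes, py+ t e+ and py t+ e, are the parental types, so the F1 was py+ t e+ / py t+ e.
The two rarest classes, py+ t+ e+ and py t e, are the double crossovers. Comparing them with the parentals, only the t allele has switched, so t is the middle locus and the order is e – t – py.

t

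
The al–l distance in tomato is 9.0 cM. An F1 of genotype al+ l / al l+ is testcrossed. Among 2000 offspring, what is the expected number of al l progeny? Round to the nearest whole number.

90

A map distance of 9.0 cM corresponds to a recombination frequency of 0.090.
The F1 is al+ l / al l+, so al l is a recombinant gamete class with expected frequency r/2 = 0.090/2 = 0.0450.
Expected number = 0.0450 × 2000 = 90.00 ≈ 90.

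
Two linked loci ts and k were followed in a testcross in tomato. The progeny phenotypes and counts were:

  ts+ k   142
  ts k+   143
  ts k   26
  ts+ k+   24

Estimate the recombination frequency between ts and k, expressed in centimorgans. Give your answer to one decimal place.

14.9 centimorgans

The two most frequent classes, ts+ k (142) and ts k+ (143), are the parental types, so the F1 was ts+ k / ts k+.
The recombinant classes are ts+ k+ and ts k: 24 + 26 = 50.
Recombination frequency = 50/335 = 0.1493 ≈ 14.9%, i.e. 14.9 centimorgans.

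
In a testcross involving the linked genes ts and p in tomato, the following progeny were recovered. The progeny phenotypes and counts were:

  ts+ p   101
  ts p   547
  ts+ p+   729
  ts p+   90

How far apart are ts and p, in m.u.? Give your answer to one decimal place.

The two most frequent classes, ts+ p+ (729) and ts p (547), are the parental types, so the F1 was ts+ p+ / ts p.
The recombinant classes are ts+ p and ts p+: 101 + 90 = 191.
Recombination frequency = 191/1467 = 0.1302 ≈ 13.0%, i.e. 13.0 m.u.

13.0 m.u.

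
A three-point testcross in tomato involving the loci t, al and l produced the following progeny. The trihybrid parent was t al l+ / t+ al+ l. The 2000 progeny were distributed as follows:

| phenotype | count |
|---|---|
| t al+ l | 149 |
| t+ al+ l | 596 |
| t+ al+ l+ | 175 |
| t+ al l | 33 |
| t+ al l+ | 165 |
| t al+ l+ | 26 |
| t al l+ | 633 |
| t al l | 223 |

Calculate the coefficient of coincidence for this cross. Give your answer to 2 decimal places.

0.69

The two rarest classes, t al+ l+ and t+ al l, are the double crossovers. Comparing them with the parentals, only the al allele has switched, so al is the middle locus and the order is l – al – t.
l–al: (398 + 59)/2000 = 0.2285; al–t: (314 + 59)/2000 = 0.1865.
Expected DCO frequency = 0.2285 × 0.1865 ≈ 0.04262; observed = 59/2000 ≈ 0.02950.
Coefficient of coincidence = 0.02950/0.04262 ≈ 0.69.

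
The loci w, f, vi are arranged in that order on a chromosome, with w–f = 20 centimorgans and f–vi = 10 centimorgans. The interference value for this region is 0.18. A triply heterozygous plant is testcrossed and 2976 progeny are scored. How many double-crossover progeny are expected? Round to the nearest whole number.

49

Map distances give recombination frequencies of 0.200 and 0.100 for the two intervals.
With interference 0.18 (so coincidence = 0.82), expected double-crossover frequency = 0.200 × 0.100 × 0.82 = 0.01640.
Expected number = 0.01640 × 2976 = 48.81 ≈ 49.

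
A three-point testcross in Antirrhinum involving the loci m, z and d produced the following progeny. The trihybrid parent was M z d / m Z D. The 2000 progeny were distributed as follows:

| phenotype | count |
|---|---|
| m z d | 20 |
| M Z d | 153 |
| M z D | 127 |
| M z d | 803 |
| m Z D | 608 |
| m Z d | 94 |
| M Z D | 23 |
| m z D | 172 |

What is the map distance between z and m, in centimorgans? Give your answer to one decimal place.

18.4 centimorgans

The two rarest classes, m z d and M Z D, are the double crossovers. Comparing them with the parentals, only the m allele has switched, so m is the middle locus and the order is z – m – d.
Crossovers in the z–m interval produce the single-crossover classes M Z d and m z D (153 + 172 = 325) plus the double crossovers (43).
RF(z–m) = (325 + 43) / 2000 = 368/2000 = 0.1840 → 18.4 centimorgans.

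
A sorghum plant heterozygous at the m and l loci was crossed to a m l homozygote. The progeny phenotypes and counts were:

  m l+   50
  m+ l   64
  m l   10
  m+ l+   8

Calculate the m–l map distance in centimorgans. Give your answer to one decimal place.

13.6 centimorgans

The two most frequent classes, m+ l (64) and m l+ (50), are the parental types, so the F1 was m+ l / m l+.
The recombinant classes are m+ l+ and m l: 8 + 10 = 18.
Recombination frequency = 18/132 = 0.1364 ≈ 13.6%, i.e. 13.6 centimorgans.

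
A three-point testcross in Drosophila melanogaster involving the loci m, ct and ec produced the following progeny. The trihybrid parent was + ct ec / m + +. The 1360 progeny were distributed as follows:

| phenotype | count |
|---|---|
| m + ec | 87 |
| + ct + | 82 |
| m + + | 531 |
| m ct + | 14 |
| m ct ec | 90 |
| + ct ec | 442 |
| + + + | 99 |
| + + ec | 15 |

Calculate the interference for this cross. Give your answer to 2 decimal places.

0.09

The two rarest classes, + + ec and m ct +, are the double crossovers. Comparing them with the parentals, only the ct allele has switched, so ct is the middle locus and the order is ec – ct – m.
ec–ct: (169 + 29)/1360 = 0.1456; ct–m: (189 + 29)/1360 = 0.1603.
Expected DCO frequency = 0.1456 × 0.1603 ≈ 0.02334; observed = 29/1360 ≈ 0.02132.
Coefficient of coincidence = 0.02132/0.02334 ≈ 0.91; interference = 1 − 0.91 = 0.09.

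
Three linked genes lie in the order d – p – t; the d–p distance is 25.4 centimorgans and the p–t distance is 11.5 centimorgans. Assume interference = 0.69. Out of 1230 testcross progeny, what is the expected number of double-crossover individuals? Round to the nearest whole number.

11

Map distances give recombination frequencies of 0.254 and 0.115 for the two intervals.
With interference 0.69 (so coincidence = 0.31), expected double-crossover frequency = 0.254 × 0.115 × 0.31 = 0.00906.
Expected number = 0.00906 × 1230 = 11.14 ≈ 11.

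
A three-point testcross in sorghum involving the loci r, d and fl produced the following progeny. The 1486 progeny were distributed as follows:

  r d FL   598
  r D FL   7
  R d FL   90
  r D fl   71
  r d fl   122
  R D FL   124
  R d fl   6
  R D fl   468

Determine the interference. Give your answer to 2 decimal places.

The two most frequent reciprocal classes, R D fl and r d FL, are the parental types, so the F1 was R D fl / r d FL.
The two rarest classes, R d fl and r D FL, are the double crossovers. Comparing them with the parentals, only the d allele has switched, so d is the middle locus and the order is r – d – fl.
r–d: (161 + 13)/1486 = 0.1171; d–fl: (246 + 13)/1486 = 0.1743.
Expected DCO frequency = 0.1171 × 0.1743 ≈ 0.02041; observed = 13/1486 ≈ 0.00875.
Coefficient of coincidence = 0.00875/0.02041 ≈ 0.43; interference = 1 − 0.43 = 0.57.

0.57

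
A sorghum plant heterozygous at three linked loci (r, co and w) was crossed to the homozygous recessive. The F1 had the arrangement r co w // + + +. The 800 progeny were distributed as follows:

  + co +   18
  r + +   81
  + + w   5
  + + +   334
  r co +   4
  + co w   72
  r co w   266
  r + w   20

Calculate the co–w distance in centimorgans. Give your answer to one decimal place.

The two rarest classes, r co + and + + w, are the double crossovers. Comparing them with the parentals, only the w allele has switched, so w is the middle locus and the order is co – w – r.
Crossovers in the co–w interval produce the single-crossover classes r + w and + co + (20 + 18 = 38) plus the double crossovers (9).
RF(co–w) = (38 + 9) / 800 = 47/800 = 0.0587 → 5.9 centimorgans.

5.9 centimorgans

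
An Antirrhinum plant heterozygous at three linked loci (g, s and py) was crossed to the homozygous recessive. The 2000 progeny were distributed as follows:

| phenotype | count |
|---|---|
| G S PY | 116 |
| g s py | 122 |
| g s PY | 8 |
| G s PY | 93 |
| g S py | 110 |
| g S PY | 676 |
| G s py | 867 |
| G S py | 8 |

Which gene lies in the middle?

The two most frequent reciprocal classes, G s py and g S PY, are the parental types, so the F1 was G s py / g S PY.
The two rarest classes, G S py and g s PY, are the double crossovers. Comparing them with the parentals, only the s allele has switched, so s is the middle locus and the order is py – s – g.

s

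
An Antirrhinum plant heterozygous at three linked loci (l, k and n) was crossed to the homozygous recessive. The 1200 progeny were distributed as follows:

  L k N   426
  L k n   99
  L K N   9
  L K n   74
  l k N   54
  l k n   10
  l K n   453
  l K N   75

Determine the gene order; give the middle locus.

The two most frequent reciprocal classes, l K n and L k N, are the parental types, so the F1 was l K n / L k N.
The two rarest classes, l k n and L K N, are the double crossovers. Comparing them with the parentals, only the k allele has switched, so k is the middle locus and the order is l – k – n.

k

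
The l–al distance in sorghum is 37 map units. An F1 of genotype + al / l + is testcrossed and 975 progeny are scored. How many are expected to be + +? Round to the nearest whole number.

A map distance of 37 map units corresponds to a recombination frequency of 0.370.
The F1 is + al / l +, so + + is a recombinant gamete class with expected frequency r/2 = 0.370/2 = 0.1850.
Expected number = 0.1850 × 975 = 180.38 ≈ 180.

180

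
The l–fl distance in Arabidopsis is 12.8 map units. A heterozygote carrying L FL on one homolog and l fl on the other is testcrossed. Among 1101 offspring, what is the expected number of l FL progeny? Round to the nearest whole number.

A map distance of 12.8 map units corresponds to a recombination frequency of 0.128.
The F1 is L FL / l fl, so l FL is a recombinant gamete class with expected frequency r/2 = 0.128/2 = 0.0640.
Expected number = 0.0640 × 1101 = 70.46 ≈ 70.

70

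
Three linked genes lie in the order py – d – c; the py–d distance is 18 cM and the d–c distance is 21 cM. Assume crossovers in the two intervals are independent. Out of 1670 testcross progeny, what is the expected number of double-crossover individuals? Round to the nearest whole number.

63

Map distances give recombination frequencies of 0.180 and 0.210 for the two intervals.
With no interference, expected double-crossover frequency = 0.180 × 0.210 = 0.03780.
Expected number = 0.03780 × 1670 = 63.13 ≈ 63.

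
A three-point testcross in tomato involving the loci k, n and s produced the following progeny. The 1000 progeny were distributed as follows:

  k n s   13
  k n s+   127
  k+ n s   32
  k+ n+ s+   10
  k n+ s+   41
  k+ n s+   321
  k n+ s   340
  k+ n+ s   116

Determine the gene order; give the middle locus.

n

The two most frequent reciprocal classes, k n+ s and k+ n s+, are the parental types, so the F1 was k n+ s / k+ n s+.
The two rarest classes, k n s and k+ n+ s+, are the double crossovers. Comparing them with the parentals, only the n allele has switched, so n is the middle locus and the order is s – n – k.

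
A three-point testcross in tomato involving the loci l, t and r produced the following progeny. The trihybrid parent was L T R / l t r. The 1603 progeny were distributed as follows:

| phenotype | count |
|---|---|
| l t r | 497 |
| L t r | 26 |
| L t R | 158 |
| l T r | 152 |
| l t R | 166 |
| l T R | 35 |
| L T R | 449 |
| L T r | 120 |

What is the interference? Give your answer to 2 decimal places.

0.24

The two rarest classes, l T R and L t r, are the double crossovers. Comparing them with the parentals, only the l allele has switched, so l is the middle locus and the order is r – l – t.
r–l: (286 + 61)/1603 = 0.2165; l–t: (310 + 61)/1603 = 0.2314.
Expected DCO frequency = 0.2165 × 0.2314 ≈ 0.05010; observed = 61/1603 ≈ 0.03805.
Coefficient of coincidence = 0.03805/0.05010 ≈ 0.76; interference = 1 − 0.76 = 0.24.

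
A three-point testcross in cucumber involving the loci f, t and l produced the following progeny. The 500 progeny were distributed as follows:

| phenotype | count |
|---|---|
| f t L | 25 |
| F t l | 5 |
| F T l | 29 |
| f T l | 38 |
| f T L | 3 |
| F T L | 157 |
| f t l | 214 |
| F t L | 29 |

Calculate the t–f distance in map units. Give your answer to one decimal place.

15.0 map units

The two most frequent reciprocal classes, f t l and F T L, are the parental types, so the F1 was f t l / F T L.
The two rarest classes, F t l and f T L, are the double crossovers. Comparing them with the parentals, only the f allele has switched, so f is the middle locus and the order is t – f – l.
Crossovers in the t–f interval produce the single-crossover classes f T l and F t L (38 + 29 = 67) plus the double crossovers (8).
RF(t–f) = (67 + 8) / 500 = 75/500 = 0.1500 → 15.0 map units.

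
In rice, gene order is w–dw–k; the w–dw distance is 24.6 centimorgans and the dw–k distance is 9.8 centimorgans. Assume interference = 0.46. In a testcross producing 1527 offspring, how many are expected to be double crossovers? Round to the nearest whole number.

20

Map distances give recombination frequencies of 0.246 and 0.098 for the two intervals.
With interference 0.46 (so coincidence = 0.54), expected double-crossover frequency = 0.246 × 0.098 × 0.54 = 0.01302.
Expected number = 0.01302 × 1527 = 19.88 ≈ 20.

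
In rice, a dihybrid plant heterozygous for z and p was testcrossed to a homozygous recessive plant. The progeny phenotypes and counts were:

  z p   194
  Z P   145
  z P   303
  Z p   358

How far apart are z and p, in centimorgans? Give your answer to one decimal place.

33.9 centimorgans

The two most frequent classes, Z p (358) and z P (303), are the parental types, so the F1 was Z p / z P.
The recombinant classes are Z P and z p: 145 + 194 = 339.
Recombination frequency = 339/1000 = 0.3390 ≈ 33.9%, i.e. 33.9 centimorgans.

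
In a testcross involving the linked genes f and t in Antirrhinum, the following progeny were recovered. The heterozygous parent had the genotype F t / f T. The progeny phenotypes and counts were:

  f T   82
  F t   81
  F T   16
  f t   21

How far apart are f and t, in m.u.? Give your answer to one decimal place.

The recombinant classes are F T and f t: 16 + 21 = 37.
Recombination frequency = 37/200 = 0.1850 ≈ 18.5%, i.e. 18.5 m.u.

18.5 m.u.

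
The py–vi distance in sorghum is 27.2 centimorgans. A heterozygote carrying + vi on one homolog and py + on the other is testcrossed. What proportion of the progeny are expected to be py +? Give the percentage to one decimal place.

36.4%

A map distance of 27.2 centimorgans corresponds to a recombination frequency of 0.272.
The F1 is + vi / py +, so py + is a parental gamete class with expected frequency (1 − r)/2 = 0.728/2 = 0.3640.
That is 0.3640 = 36.4% of the progeny.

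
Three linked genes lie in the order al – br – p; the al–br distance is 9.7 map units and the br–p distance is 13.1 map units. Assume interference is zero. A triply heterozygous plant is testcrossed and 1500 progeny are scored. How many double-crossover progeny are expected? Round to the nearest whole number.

Map distances give recombination frequencies of 0.097 and 0.131 for the two intervals.
With no interference, expected double-crossover frequency = 0.097 × 0.131 = 0.01271.
Expected number = 0.01271 × 1500 = 19.06 ≈ 19.

19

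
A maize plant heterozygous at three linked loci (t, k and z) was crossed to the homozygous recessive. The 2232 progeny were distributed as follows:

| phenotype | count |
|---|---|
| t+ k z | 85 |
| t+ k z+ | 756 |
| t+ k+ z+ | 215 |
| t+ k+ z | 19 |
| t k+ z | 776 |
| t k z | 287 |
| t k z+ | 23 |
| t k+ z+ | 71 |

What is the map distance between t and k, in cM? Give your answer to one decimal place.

24.4 cM

The two most frequent reciprocal classes, t k+ z and t+ k z+, are the parental types, so the F1 was t k+ z / t+ k z+.
The two rarest classes, t+ k+ z and t k z+, are the double crossovers. Comparing them with the parentals, only the t allele has switched, so t is the middle locus and the order is z – t – k.
Crossovers in the t–k interval produce the single-crossover classes t k z and t+ k+ z+ (287 + 215 = 502) plus the double crossovers (42).
RF(t–k) = (502 + 42) / 2232 = 544/2232 = 0.2437 → 24.4 cM.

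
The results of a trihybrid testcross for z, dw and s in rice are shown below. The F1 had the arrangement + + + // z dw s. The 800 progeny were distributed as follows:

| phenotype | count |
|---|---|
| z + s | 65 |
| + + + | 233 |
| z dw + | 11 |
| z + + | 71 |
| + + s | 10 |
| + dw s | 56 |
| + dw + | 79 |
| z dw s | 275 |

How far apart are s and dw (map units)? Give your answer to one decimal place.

The two rarest classes, + + s and z dw +, are the double crossovers. Comparing them with the parentals, only the s allele has switched, so s is the middle locus and the order is dw – s – z.
Crossovers in the dw–s interval produce the single-crossover classes + dw + and z + s (79 + 65 = 144) plus the double crossovers (21).
RF(dw–s) = (144 + 21) / 800 = 165/800 = 0.2062 → 20.6 map units.

20.6 map units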